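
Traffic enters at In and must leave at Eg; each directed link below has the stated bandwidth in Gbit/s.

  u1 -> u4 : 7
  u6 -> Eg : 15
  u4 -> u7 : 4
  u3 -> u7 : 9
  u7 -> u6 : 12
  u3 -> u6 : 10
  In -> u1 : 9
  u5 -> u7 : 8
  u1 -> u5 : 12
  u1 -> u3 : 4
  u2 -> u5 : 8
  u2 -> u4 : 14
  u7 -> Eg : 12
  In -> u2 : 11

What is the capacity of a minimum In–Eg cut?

Augment In→u1→u3→u6→Eg: bottleneck 4, flow now 4.
Augment In→u1→u4→u7→Eg: bottleneck 4, flow now 8.
Augment In→u1→u5→u7→Eg: bottleneck 1, flow now 9.
Augment In→u2→u5→u7→Eg: bottleneck 7, flow now 16.
No augmenting path remains; maximum flow = 16.
By max-flow min-cut, the minimum cut capacity equals the max flow.
In the residual graph, reachable from In: {In, u1, u2, u4, u5}.
Min-cut edges: u1→u3 (4), u4→u7 (4), u5→u7 (8); capacity 4 + 4 + 8 = 16.

16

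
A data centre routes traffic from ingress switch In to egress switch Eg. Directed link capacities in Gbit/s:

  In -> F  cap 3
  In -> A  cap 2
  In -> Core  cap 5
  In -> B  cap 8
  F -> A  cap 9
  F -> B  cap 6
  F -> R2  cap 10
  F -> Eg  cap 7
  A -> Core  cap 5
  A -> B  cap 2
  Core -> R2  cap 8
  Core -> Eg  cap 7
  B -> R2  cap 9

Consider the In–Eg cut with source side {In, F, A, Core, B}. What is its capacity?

Edges leaving {In, F, A, Core, B}: F→R2 (10), F→Eg (7), Core→R2 (8), Core→Eg (7), B→R2 (9).
Cut capacity = 10 + 7 + 8 + 7 + 9 = 41.

41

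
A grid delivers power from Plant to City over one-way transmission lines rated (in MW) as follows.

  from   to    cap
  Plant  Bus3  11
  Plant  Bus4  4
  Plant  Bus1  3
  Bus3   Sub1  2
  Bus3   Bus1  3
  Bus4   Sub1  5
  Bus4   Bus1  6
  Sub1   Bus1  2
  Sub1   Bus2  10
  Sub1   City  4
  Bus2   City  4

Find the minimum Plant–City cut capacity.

Augment Plant→Bus3→Sub1→City: bottleneck 2, flow now 2.
Augment Plant→Bus4→Sub1→City: bottleneck 2, flow now 4.
Augment Plant→Bus4→Sub1→Bus2→City: bottleneck 2, flow now 6.
No augmenting path remains; maximum flow = 6.
By max-flow min-cut, the minimum cut capacity equals the max flow.
In the residual graph, reachable from Plant: {Plant, Bus3, Bus1}.
Min-cut edges: Plant→Bus4 (4), Bus3→Sub1 (2); capacity 4 + 2 = 6.

6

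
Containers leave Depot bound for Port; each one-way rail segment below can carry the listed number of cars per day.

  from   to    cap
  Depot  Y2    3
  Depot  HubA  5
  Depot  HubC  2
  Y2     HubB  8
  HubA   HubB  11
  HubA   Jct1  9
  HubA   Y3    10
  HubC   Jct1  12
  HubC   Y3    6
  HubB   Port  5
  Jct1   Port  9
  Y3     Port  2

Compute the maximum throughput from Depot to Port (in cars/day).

Augment Depot→Y2→HubB→Port: bottleneck 3, flow now 3.
Augment Depot→HubA→HubB→Port: bottleneck 2, flow now 5.
Augment Depot→HubA→Jct1→Port: bottleneck 3, flow now 8.
Augment Depot→HubC→Jct1→Port: bottleneck 2, flow now 10.
No augmenting path remains; maximum flow = 10.
In the residual graph, reachable from Depot: {Depot}.
Min-cut edges: Depot→Y2 (3), Depot→HubA (5), Depot→HubC (2); capacity 3 + 5 + 2 = 10.
This cut is saturated, so no flow can exceed 10.

10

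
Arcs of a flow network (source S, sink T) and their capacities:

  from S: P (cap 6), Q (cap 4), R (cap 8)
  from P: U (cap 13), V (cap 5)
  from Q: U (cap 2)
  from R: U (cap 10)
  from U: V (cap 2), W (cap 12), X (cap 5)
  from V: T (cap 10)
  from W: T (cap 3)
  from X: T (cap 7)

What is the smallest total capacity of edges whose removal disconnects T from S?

15

Augment S→P→V→T: bottleneck 5, flow now 5.
Augment S→P→U→V→T: bottleneck 1, flow now 6.
Augment S→Q→U→V→T: bottleneck 1, flow now 7.
Augment S→Q→U→W→T: bottleneck 1, flow now 8.
Augment S→R→U→W→T: bottleneck 2, flow now 10.
Augment S→R→U→X→T: bottleneck 5, flow now 15.
No augmenting path remains; maximum flow = 15.
By max-flow min-cut, the minimum cut capacity equals the max flow.
In the residual graph, reachable from S: {S, P, Q, R, U, W}.
Min-cut edges: P→V (5), U→V (2), U→X (5), W→T (3); capacity 5 + 2 + 5 + 3 = 15.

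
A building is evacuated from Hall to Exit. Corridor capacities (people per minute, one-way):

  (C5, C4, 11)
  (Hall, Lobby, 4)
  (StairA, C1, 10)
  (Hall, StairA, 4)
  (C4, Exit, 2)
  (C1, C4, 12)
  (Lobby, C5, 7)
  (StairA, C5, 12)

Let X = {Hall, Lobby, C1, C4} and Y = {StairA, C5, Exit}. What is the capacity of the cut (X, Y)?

Edges leaving {Hall, Lobby, C1, C4}: Hall→StairA (4), Lobby→C5 (7), C4→Exit (2).
Cut capacity = 4 + 7 + 2 = 13.

13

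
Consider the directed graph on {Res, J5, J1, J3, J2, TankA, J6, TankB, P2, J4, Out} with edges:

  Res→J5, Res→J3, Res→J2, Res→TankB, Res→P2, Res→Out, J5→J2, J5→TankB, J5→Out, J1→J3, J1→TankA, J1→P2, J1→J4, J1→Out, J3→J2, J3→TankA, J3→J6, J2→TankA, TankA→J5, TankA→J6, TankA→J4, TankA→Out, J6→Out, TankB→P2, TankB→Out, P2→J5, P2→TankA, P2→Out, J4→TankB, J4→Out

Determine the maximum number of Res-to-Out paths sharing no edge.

6

Assign every edge capacity 1; by Menger, the answer equals the max flow.
Path Res→Out (+1); total 1.
Path Res→J5→Out (+1); total 2.
Path Res→TankB→Out (+1); total 3.
Path Res→P2→Out (+1); total 4.
Path Res→J3→TankA→Out (+1); total 5.
Path Res→J2→TankA→J6→Out (+1); total 6.
No residual Res→Out path; max flow = 6.
Certifying cut of size 6: {Res→J2, Res→J3, Res→J5, Res→Out, Res→P2, Res→TankB}.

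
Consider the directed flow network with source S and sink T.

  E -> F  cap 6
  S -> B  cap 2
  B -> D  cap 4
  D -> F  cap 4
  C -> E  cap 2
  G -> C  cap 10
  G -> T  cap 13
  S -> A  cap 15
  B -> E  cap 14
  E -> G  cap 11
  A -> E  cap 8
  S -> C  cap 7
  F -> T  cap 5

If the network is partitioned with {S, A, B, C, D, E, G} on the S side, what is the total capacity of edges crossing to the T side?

23

Edges leaving {S, A, B, C, D, E, G}: D→F (4), E→F (6), G→T (13).
Cut capacity = 4 + 6 + 13 = 23.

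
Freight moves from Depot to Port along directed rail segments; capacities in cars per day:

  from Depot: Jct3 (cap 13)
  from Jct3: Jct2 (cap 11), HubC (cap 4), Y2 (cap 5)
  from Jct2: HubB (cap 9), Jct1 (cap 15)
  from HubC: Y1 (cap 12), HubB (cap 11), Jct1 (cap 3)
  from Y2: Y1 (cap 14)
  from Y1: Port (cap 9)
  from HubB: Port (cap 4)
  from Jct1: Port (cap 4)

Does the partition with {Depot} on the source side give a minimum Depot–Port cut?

Given cut capacity: 13 = 13.
Augment Depot→Jct3→Jct2→HubB→Port: bottleneck 4, flow now 4.
Augment Depot→Jct3→Jct2→Jct1→Port: bottleneck 4, flow now 8.
Augment Depot→Jct3→HubC→Y1→Port: bottleneck 4, flow now 12.
Augment Depot→Jct3→Y2→Y1→Port: bottleneck 1, flow now 13.
No augmenting path remains; maximum flow = 13.
Cut capacity 13 equals the max flow, so it is a minimum cut.

Yes — it is a minimum cut (capacity 13).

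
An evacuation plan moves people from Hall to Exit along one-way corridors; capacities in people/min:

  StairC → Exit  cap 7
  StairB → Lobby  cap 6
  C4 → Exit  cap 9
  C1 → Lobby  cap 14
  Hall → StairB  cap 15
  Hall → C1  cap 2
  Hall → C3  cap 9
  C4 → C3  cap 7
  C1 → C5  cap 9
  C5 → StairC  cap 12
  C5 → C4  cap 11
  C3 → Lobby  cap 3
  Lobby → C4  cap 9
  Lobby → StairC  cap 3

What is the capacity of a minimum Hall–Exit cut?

Augment Hall→C1→C5→C4→Exit: bottleneck 2, flow now 2.
Augment Hall→StairB→Lobby→C4→Exit: bottleneck 6, flow now 8.
Augment Hall→C3→Lobby→C4→Exit: bottleneck 1, flow now 9.
Augment Hall→C3→Lobby→StairC→Exit: bottleneck 2, flow now 11.
No augmenting path remains; maximum flow = 11.
By max-flow min-cut, the minimum cut capacity equals the max flow.
In the residual graph, reachable from Hall: {Hall, StairB, C3}.
Min-cut edges: Hall→C1 (2), StairB→Lobby (6), C3→Lobby (3); capacity 2 + 6 + 3 = 11.

11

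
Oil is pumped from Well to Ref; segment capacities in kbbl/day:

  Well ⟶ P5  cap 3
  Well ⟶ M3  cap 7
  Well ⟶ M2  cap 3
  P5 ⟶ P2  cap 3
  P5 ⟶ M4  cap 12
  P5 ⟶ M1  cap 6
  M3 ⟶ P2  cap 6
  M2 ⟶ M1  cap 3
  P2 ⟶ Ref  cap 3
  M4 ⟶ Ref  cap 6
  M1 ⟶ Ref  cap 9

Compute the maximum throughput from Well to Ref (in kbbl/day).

Augment Well→P5→P2→Ref: bottleneck 3, flow now 3.
Augment Well→M2→M1→Ref: bottleneck 3, flow now 6.
Augment Well→M3→P2→P5→M4→Ref: bottleneck 3, flow now 9. (uses reverse residual edge)
No augmenting path remains; maximum flow = 9.
In the residual graph, reachable from Well: {Well, M3, P2}.
Min-cut edges: Well→P5 (3), Well→M2 (3), P2→Ref (3); capacity 3 + 3 + 3 = 9.
This cut is saturated, so no flow can exceed 9.

9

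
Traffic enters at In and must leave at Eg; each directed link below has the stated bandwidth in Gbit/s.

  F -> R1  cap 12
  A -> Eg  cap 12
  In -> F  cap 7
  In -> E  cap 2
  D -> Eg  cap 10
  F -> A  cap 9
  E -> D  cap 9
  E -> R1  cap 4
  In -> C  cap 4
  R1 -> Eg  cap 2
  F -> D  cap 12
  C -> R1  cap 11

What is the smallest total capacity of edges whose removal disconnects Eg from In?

11

Augment In→F→R1→Eg: bottleneck 2, flow now 2.
Augment In→F→D→Eg: bottleneck 5, flow now 7.
Augment In→E→D→Eg: bottleneck 2, flow now 9.
Augment In→C→R1→F→D→Eg: bottleneck 2, flow now 11. (uses reverse residual edge)
No augmenting path remains; maximum flow = 11.
By max-flow min-cut, the minimum cut capacity equals the max flow.
In the residual graph, reachable from In: {In, C, R1}.
Min-cut edges: In→F (7), In→E (2), R1→Eg (2); capacity 7 + 2 + 2 = 11.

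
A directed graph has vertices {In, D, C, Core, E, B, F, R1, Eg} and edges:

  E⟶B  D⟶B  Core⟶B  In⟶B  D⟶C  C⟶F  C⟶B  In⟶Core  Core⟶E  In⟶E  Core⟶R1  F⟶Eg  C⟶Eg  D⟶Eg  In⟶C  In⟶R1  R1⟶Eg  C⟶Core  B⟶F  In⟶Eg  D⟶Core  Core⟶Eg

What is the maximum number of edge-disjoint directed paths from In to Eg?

5

Assign every edge capacity 1; by Menger, the answer equals the max flow.
Path In→Eg (+1); total 1.
Path In→C→Eg (+1); total 2.
Path In→Core→Eg (+1); total 3.
Path In→R1→Eg (+1); total 4.
Path In→B→F→Eg (+1); total 5.
No residual In→Eg path; max flow = 5.
Certifying cut of size 5: {B→F, In→C, In→Core, In→Eg, In→R1}.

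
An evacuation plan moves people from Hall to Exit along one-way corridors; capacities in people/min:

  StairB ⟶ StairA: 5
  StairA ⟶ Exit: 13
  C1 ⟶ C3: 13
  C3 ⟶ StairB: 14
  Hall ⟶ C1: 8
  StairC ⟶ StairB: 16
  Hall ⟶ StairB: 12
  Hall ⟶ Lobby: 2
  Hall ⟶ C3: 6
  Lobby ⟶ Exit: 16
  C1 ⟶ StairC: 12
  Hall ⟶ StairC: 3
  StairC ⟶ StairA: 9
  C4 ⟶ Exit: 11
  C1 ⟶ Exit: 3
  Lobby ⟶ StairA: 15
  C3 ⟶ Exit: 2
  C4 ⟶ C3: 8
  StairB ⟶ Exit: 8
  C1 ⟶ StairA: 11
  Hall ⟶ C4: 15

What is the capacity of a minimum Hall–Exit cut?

39

Augment Hall→C1→Exit: bottleneck 3, flow now 3.
Augment Hall→C4→Exit: bottleneck 11, flow now 14.
Augment Hall→C3→Exit: bottleneck 2, flow now 16.
Augment Hall→StairB→Exit: bottleneck 8, flow now 24.
Augment Hall→Lobby→Exit: bottleneck 2, flow now 26.
Augment Hall→C1→StairA→Exit: bottleneck 5, flow now 31.
Augment Hall→StairC→StairA→Exit: bottleneck 3, flow now 34.
Augment Hall→StairB→StairA→Exit: bottleneck 4, flow now 38.
Augment Hall→C3→StairB→StairA→Exit: bottleneck 1, flow now 39.
No augmenting path remains; maximum flow = 39.
By max-flow min-cut, the minimum cut capacity equals the max flow.
In the residual graph, reachable from Hall: {Hall, C4, C3, StairB}.
Min-cut edges: Hall→C1 (8), Hall→StairC (3), Hall→Lobby (2), C4→Exit (11), C3→Exit (2), StairB→StairA (5), StairB→Exit (8); capacity 8 + 3 + 2 + 11 + 2 + 5 + 8 = 39.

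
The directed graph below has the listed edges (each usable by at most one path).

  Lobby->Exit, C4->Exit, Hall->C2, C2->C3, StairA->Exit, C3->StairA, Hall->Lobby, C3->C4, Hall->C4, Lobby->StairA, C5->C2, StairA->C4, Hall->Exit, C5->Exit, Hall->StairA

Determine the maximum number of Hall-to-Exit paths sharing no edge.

Assign every edge capacity 1; by Menger, the answer equals the max flow.
Path Hall→Exit (+1); total 1.
Path Hall→Lobby→Exit (+1); total 2.
Path Hall→StairA→Exit (+1); total 3.
Path Hall→C4→Exit (+1); total 4.
No residual Hall→Exit path; max flow = 4.
Certifying cut of size 4: {C4→Exit, Hall→Exit, Hall→Lobby, StairA→Exit}.

4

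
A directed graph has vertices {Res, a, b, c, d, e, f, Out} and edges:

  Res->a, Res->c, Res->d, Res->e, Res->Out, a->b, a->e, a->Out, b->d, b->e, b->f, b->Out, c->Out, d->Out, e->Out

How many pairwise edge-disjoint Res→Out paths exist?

5

Assign every edge capacity 1; by Menger, the answer equals the max flow.
Path Res→Out (+1); total 1.
Path Res→a→Out (+1); total 2.
Path Res→c→Out (+1); total 3.
Path Res→d→Out (+1); total 4.
Path Res→e→Out (+1); total 5.
No residual Res→Out path; max flow = 5.
Certifying cut of size 5: {Res→Out, Res→a, Res→c, Res→d, Res→e}.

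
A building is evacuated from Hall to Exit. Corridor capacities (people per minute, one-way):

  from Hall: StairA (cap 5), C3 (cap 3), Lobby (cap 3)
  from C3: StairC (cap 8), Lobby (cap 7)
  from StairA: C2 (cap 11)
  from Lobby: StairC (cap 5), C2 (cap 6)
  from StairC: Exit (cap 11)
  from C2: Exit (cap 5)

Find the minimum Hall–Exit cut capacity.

Augment Hall→C3→StairC→Exit: bottleneck 3, flow now 3.
Augment Hall→StairA→C2→Exit: bottleneck 5, flow now 8.
Augment Hall→Lobby→StairC→Exit: bottleneck 3, flow now 11.
No augmenting path remains; maximum flow = 11.
By max-flow min-cut, the minimum cut capacity equals the max flow.
In the residual graph, reachable from Hall: {Hall}.
Min-cut edges: Hall→C3 (3), Hall→StairA (5), Hall→Lobby (3); capacity 3 + 5 + 3 = 11.

11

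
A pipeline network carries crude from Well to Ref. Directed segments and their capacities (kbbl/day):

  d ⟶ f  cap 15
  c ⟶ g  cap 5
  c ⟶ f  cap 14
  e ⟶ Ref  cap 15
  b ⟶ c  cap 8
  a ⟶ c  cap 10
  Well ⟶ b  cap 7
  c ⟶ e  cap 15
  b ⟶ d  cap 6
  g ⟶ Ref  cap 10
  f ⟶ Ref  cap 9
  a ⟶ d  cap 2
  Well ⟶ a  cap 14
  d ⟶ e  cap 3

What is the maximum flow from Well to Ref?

19

Augment Well→a→c→e→Ref: bottleneck 10, flow now 10.
Augment Well→a→d→e→Ref: bottleneck 2, flow now 12.
Augment Well→b→c→e→Ref: bottleneck 3, flow now 15.
Augment Well→b→c→f→Ref: bottleneck 4, flow now 19.
No augmenting path remains; maximum flow = 19.
In the residual graph, reachable from Well: {Well, a}.
Min-cut edges: Well→b (7), a→c (10), a→d (2); capacity 7 + 10 + 2 = 19.
This cut is saturated, so no flow can exceed 19.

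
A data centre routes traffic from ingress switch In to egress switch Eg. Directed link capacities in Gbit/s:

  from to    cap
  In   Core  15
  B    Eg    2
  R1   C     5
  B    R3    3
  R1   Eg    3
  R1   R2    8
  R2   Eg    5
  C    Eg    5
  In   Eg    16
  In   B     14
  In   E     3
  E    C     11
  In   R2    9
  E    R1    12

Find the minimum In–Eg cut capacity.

26

Augment In→Eg: bottleneck 16, flow now 16.
Augment In→B→Eg: bottleneck 2, flow now 18.
Augment In→R2→Eg: bottleneck 5, flow now 23.
Augment In→E→R1→Eg: bottleneck 3, flow now 26.
No augmenting path remains; maximum flow = 26.
By max-flow min-cut, the minimum cut capacity equals the max flow.
In the residual graph, reachable from In: {In, B, Core, R3, R2}.
Min-cut edges: In→E (3), In→Eg (16), B→Eg (2), R2→Eg (5); capacity 3 + 16 + 2 + 5 = 26.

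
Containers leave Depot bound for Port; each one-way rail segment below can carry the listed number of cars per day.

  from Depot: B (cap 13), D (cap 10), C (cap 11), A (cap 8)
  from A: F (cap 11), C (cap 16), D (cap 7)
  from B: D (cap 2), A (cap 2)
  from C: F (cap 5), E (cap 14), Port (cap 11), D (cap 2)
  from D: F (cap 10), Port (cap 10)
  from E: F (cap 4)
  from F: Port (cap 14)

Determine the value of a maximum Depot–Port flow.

Augment Depot→C→Port: bottleneck 11, flow now 11.
Augment Depot→D→Port: bottleneck 10, flow now 21.
Augment Depot→A→F→Port: bottleneck 8, flow now 29.
Augment Depot→B→A→F→Port: bottleneck 2, flow now 31.
Augment Depot→B→D→F→Port: bottleneck 2, flow now 33.
No augmenting path remains; maximum flow = 33.
In the residual graph, reachable from Depot: {Depot, B}.
Min-cut edges: Depot→A (8), Depot→C (11), Depot→D (10), B→A (2), B→D (2); capacity 8 + 11 + 10 + 2 + 2 = 33.
This cut is saturated, so no flow can exceed 33.

33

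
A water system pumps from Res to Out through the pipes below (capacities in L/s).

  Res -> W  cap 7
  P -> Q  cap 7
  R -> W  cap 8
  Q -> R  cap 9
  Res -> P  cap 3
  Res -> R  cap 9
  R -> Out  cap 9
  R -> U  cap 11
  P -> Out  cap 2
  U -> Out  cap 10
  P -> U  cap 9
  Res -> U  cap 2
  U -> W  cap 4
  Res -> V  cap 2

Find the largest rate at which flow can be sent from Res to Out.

Augment Res→P→Out: bottleneck 2, flow now 2.
Augment Res→R→Out: bottleneck 9, flow now 11.
Augment Res→U→Out: bottleneck 2, flow now 13.
Augment Res→P→U→Out: bottleneck 1, flow now 14.
No augmenting path remains; maximum flow = 14.
In the residual graph, reachable from Res: {Res, V, W}.
Min-cut edges: Res→P (3), Res→R (9), Res→U (2); capacity 3 + 9 + 2 = 14.
This cut is saturated, so no flow can exceed 14.

14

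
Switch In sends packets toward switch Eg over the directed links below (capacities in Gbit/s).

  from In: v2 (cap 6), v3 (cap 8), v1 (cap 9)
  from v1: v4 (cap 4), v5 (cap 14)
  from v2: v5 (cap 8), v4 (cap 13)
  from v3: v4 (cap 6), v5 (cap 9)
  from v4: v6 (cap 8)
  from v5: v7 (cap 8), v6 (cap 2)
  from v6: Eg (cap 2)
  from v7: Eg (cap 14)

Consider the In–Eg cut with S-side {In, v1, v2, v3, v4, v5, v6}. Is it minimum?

Given cut capacity: 8 + 2 = 10.
Augment In→v1→v4→v6→Eg: bottleneck 2, flow now 2.
Augment In→v1→v5→v7→Eg: bottleneck 7, flow now 9.
Augment In→v2→v5→v7→Eg: bottleneck 1, flow now 10.
No augmenting path remains; maximum flow = 10.
Cut capacity 10 equals the max flow, so it is a minimum cut.

Yes — it is a minimum cut (capacity 10).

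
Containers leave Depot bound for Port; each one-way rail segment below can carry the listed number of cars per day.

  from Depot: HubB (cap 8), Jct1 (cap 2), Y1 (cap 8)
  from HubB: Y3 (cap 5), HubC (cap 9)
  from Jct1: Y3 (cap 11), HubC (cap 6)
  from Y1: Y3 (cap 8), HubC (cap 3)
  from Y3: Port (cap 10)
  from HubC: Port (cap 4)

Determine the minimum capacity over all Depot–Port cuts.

14

Augment Depot→HubB→Y3→Port: bottleneck 5, flow now 5.
Augment Depot→HubB→HubC→Port: bottleneck 3, flow now 8.
Augment Depot→Jct1→Y3→Port: bottleneck 2, flow now 10.
Augment Depot→Y1→Y3→Port: bottleneck 3, flow now 13.
Augment Depot→Y1→HubC→Port: bottleneck 1, flow now 14.
No augmenting path remains; maximum flow = 14.
By max-flow min-cut, the minimum cut capacity equals the max flow.
In the residual graph, reachable from Depot: {Depot, HubB, Jct1, Y1, Y3, HubC}.
Min-cut edges: Y3→Port (10), HubC→Port (4); capacity 10 + 4 = 14.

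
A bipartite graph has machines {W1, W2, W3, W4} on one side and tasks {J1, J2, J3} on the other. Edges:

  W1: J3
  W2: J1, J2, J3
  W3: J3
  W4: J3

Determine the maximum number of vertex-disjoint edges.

Unit-capacity flow: source→left, listed edges, right→sink; max matching = max flow.
Augmenting path W1→J3 (+1); matched 1.
Augmenting path W2→J1 (+1); matched 2.
No augmenting path remains; maximum matching = 2.
König certificate: {W2, J3} is a vertex cover of size 2 (every listed pair touches it), so no matching can be larger.

2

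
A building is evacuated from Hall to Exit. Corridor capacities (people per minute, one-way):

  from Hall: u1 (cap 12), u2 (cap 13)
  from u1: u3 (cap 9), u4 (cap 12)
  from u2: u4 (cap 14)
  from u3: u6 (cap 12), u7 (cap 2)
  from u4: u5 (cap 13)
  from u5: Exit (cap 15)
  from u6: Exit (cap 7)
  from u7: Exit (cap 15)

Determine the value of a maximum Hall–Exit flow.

Augment Hall→u1→u3→u6→Exit: bottleneck 7, flow now 7.
Augment Hall→u1→u3→u7→Exit: bottleneck 2, flow now 9.
Augment Hall→u1→u4→u5→Exit: bottleneck 3, flow now 12.
Augment Hall→u2→u4→u5→Exit: bottleneck 10, flow now 22.
No augmenting path remains; maximum flow = 22.
In the residual graph, reachable from Hall: {Hall, u1, u2, u4}.
Min-cut edges: u1→u3 (9), u4→u5 (13); capacity 9 + 13 = 22.
This cut is saturated, so no flow can exceed 22.

22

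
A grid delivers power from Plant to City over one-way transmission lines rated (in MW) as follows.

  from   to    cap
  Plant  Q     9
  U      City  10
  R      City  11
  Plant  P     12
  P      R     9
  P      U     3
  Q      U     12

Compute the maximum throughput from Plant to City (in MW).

19

Augment Plant→P→R→City: bottleneck 9, flow now 9.
Augment Plant→P→U→City: bottleneck 3, flow now 12.
Augment Plant→Q→U→City: bottleneck 7, flow now 19.
No augmenting path remains; maximum flow = 19.
In the residual graph, reachable from Plant: {Plant, P, Q, U}.
Min-cut edges: P→R (9), U→City (10); capacity 9 + 10 = 19.
This cut is saturated, so no flow can exceed 19.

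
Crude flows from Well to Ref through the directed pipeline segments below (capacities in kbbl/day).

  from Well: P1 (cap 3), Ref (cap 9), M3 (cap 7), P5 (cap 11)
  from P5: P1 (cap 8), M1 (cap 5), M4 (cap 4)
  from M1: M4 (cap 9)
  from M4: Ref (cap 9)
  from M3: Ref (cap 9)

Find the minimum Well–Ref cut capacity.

Augment Well→Ref: bottleneck 9, flow now 9.
Augment Well→M3→Ref: bottleneck 7, flow now 16.
Augment Well→P5→M4→Ref: bottleneck 4, flow now 20.
Augment Well→P5→M1→M4→Ref: bottleneck 5, flow now 25.
No augmenting path remains; maximum flow = 25.
By max-flow min-cut, the minimum cut capacity equals the max flow.
In the residual graph, reachable from Well: {Well, P5, P1}.
Min-cut edges: Well→M3 (7), Well→Ref (9), P5→M1 (5), P5→M4 (4); capacity 7 + 9 + 5 + 4 = 25.

25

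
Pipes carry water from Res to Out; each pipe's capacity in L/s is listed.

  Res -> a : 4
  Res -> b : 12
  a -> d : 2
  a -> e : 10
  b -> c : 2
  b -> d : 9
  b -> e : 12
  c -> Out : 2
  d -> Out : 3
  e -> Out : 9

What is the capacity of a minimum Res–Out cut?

Augment Res→a→d→Out: bottleneck 2, flow now 2.
Augment Res→a→e→Out: bottleneck 2, flow now 4.
Augment Res→b→c→Out: bottleneck 2, flow now 6.
Augment Res→b→d→Out: bottleneck 1, flow now 7.
Augment Res→b→e→Out: bottleneck 7, flow now 14.
No augmenting path remains; maximum flow = 14.
By max-flow min-cut, the minimum cut capacity equals the max flow.
In the residual graph, reachable from Res: {Res, a, b, d, e}.
Min-cut edges: b→c (2), d→Out (3), e→Out (9); capacity 2 + 3 + 9 = 14.

14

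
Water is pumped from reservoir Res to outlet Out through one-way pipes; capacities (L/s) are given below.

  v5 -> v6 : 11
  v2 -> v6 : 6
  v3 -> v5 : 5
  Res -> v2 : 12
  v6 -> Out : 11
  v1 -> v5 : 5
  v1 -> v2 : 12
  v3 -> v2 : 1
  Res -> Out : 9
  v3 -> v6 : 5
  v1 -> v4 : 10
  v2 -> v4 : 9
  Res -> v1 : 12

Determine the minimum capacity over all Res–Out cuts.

Augment Res→Out: bottleneck 9, flow now 9.
Augment Res→v2→v6→Out: bottleneck 6, flow now 15.
Augment Res→v1→v5→v6→Out: bottleneck 5, flow now 20.
No augmenting path remains; maximum flow = 20.
By max-flow min-cut, the minimum cut capacity equals the max flow.
In the residual graph, reachable from Res: {Res, v1, v2, v4}.
Min-cut edges: Res→Out (9), v1→v5 (5), v2→v6 (6); capacity 9 + 5 + 6 = 20.

20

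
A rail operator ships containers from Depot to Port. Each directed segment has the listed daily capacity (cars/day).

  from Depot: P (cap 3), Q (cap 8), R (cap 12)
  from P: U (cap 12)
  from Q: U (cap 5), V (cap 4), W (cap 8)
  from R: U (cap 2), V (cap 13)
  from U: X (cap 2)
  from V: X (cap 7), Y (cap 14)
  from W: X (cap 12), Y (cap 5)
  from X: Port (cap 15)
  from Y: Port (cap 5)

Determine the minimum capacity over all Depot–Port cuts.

20

Augment Depot→P→U→X→Port: bottleneck 2, flow now 2.
Augment Depot→Q→V→X→Port: bottleneck 4, flow now 6.
Augment Depot→Q→W→X→Port: bottleneck 4, flow now 10.
Augment Depot→R→V→X→Port: bottleneck 3, flow now 13.
Augment Depot→R→V→Y→Port: bottleneck 5, flow now 18.
Augment Depot→R→V→Q→W→X→Port: bottleneck 2, flow now 20. (uses reverse residual edge)
No augmenting path remains; maximum flow = 20.
By max-flow min-cut, the minimum cut capacity equals the max flow.
In the residual graph, reachable from Depot: {Depot, P, Q, R, U, V, W, X, Y}.
Min-cut edges: X→Port (15), Y→Port (5); capacity 15 + 5 = 20.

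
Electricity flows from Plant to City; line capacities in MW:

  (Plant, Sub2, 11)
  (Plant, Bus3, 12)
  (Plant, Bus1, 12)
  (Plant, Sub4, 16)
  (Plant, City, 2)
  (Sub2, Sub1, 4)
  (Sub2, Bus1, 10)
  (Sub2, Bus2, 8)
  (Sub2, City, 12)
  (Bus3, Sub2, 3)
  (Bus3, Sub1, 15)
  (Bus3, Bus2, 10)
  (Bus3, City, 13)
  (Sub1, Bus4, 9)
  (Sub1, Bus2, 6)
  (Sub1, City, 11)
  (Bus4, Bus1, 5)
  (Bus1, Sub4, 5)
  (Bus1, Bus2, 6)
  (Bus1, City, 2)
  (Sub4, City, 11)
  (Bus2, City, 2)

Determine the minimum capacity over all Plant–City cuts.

40

Augment Plant→City: bottleneck 2, flow now 2.
Augment Plant→Sub2→City: bottleneck 11, flow now 13.
Augment Plant→Bus3→City: bottleneck 12, flow now 25.
Augment Plant→Bus1→City: bottleneck 2, flow now 27.
Augment Plant→Sub4→City: bottleneck 11, flow now 38.
Augment Plant→Bus1→Bus2→City: bottleneck 2, flow now 40.
No augmenting path remains; maximum flow = 40.
By max-flow min-cut, the minimum cut capacity equals the max flow.
In the residual graph, reachable from Plant: {Plant, Bus1, Sub4, Bus2}.
Min-cut edges: Plant→Sub2 (11), Plant→Bus3 (12), Plant→City (2), Bus1→City (2), Sub4→City (11), Bus2→City (2); capacity 11 + 12 + 2 + 2 + 11 + 2 = 40.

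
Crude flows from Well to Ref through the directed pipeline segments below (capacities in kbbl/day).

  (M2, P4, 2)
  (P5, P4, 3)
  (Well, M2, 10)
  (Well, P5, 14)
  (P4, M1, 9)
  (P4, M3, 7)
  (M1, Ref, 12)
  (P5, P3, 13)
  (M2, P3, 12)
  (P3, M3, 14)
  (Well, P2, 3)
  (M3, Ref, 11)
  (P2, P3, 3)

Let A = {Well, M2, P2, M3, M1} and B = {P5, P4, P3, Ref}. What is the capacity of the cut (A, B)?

54

Edges leaving {Well, M2, P2, M3, M1}: Well→P5 (14), M2→P4 (2), M2→P3 (12), P2→P3 (3), M3→Ref (11), M1→Ref (12).
Cut capacity = 14 + 2 + 12 + 3 + 11 + 12 = 54.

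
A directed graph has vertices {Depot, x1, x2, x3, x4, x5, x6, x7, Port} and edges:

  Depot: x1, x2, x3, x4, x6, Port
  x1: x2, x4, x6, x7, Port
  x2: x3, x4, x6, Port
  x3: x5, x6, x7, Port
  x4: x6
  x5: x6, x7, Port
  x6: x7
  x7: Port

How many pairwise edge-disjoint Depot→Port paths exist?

5

Assign every edge capacity 1; by Menger, the answer equals the max flow.
Path Depot→Port (+1); total 1.
Path Depot→x1→Port (+1); total 2.
Path Depot→x2→Port (+1); total 3.
Path Depot→x3→Port (+1); total 4.
Path Depot→x6→x7→Port (+1); total 5.
No residual Depot→Port path; max flow = 5.
Certifying cut of size 5: {Depot→Port, Depot→x1, Depot→x2, Depot→x3, x6→x7}.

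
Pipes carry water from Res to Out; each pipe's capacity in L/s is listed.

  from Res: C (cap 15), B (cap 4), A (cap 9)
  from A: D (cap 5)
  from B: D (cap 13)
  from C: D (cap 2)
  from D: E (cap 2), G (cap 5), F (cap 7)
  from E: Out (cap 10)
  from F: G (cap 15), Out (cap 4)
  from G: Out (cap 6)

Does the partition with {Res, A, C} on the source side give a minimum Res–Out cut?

Yes — it is a minimum cut (capacity 11).

Given cut capacity: 4 + 5 + 2 = 11.
Augment Res→A→D→E→Out: bottleneck 2, flow now 2.
Augment Res→A→D→F→Out: bottleneck 3, flow now 5.
Augment Res→B→D→F→Out: bottleneck 1, flow now 6.
Augment Res→B→D→G→Out: bottleneck 3, flow now 9.
Augment Res→C→D→G→Out: bottleneck 2, flow now 11.
No augmenting path remains; maximum flow = 11.
Cut capacity 11 equals the max flow, so it is a minimum cut.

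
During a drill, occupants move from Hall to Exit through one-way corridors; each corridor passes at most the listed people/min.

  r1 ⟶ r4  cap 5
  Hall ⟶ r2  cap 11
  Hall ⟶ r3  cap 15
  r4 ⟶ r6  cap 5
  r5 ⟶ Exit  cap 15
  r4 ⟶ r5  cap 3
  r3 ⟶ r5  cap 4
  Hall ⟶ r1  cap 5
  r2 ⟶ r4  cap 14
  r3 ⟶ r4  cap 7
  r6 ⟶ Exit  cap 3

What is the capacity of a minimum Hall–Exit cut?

Augment Hall→r3→r5→Exit: bottleneck 4, flow now 4.
Augment Hall→r1→r4→r5→Exit: bottleneck 3, flow now 7.
Augment Hall→r1→r4→r6→Exit: bottleneck 2, flow now 9.
Augment Hall→r2→r4→r6→Exit: bottleneck 1, flow now 10.
No augmenting path remains; maximum flow = 10.
By max-flow min-cut, the minimum cut capacity equals the max flow.
In the residual graph, reachable from Hall: {Hall, r1, r2, r3, r4, r6}.
Min-cut edges: r3→r5 (4), r4→r5 (3), r6→Exit (3); capacity 4 + 3 + 3 = 10.

10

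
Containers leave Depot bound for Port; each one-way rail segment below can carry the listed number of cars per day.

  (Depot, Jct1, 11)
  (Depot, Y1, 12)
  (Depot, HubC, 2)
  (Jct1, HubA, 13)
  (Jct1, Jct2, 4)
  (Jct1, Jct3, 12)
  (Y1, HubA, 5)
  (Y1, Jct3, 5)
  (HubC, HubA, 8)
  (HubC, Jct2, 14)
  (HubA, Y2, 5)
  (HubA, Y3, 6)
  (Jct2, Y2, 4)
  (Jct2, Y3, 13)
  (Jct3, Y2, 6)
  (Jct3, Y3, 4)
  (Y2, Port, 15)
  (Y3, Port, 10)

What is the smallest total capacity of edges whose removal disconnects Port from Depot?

23

Augment Depot→Jct1→HubA→Y2→Port: bottleneck 5, flow now 5.
Augment Depot→Jct1→HubA→Y3→Port: bottleneck 6, flow now 11.
Augment Depot→Y1→Jct3→Y2→Port: bottleneck 5, flow now 16.
Augment Depot→HubC→Jct2→Y2→Port: bottleneck 2, flow now 18.
Augment Depot→Y1→HubA→Jct1→Jct2→Y2→Port: bottleneck 2, flow now 20. (uses reverse residual edge)
Augment Depot→Y1→HubA→Jct1→Jct2→Y3→Port: bottleneck 2, flow now 22. (uses reverse residual edge)
Augment Depot→Y1→HubA→Jct1→Jct3→Y2→Port: bottleneck 1, flow now 23. (uses reverse residual edge)
No augmenting path remains; maximum flow = 23.
By max-flow min-cut, the minimum cut capacity equals the max flow.
In the residual graph, reachable from Depot: {Depot, Y1}.
Min-cut edges: Depot→Jct1 (11), Depot→HubC (2), Y1→HubA (5), Y1→Jct3 (5); capacity 11 + 2 + 5 + 5 = 23.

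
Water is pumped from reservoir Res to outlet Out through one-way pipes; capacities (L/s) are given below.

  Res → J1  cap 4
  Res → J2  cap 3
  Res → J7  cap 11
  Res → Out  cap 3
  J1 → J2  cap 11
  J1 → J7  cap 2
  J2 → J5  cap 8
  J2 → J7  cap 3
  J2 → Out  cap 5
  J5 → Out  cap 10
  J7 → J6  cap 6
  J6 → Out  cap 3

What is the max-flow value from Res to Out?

13

Augment Res→Out: bottleneck 3, flow now 3.
Augment Res→J2→Out: bottleneck 3, flow now 6.
Augment Res→J1→J2→Out: bottleneck 2, flow now 8.
Augment Res→J7→J6→Out: bottleneck 3, flow now 11.
Augment Res→J1→J2→J5→Out: bottleneck 2, flow now 13.
No augmenting path remains; maximum flow = 13.
In the residual graph, reachable from Res: {Res, J7, J6}.
Min-cut edges: Res→J1 (4), Res→J2 (3), Res→Out (3), J6→Out (3); capacity 4 + 3 + 3 + 3 = 13.
This cut is saturated, so no flow can exceed 13.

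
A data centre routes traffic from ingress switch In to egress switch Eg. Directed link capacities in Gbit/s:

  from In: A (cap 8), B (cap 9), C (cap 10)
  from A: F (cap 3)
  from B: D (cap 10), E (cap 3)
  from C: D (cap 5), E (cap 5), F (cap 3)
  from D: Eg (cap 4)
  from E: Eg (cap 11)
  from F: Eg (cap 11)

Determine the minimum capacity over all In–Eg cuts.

Augment In→A→F→Eg: bottleneck 3, flow now 3.
Augment In→B→D→Eg: bottleneck 4, flow now 7.
Augment In→B→E→Eg: bottleneck 3, flow now 10.
Augment In→C→E→Eg: bottleneck 5, flow now 15.
Augment In→C→F→Eg: bottleneck 3, flow now 18.
No augmenting path remains; maximum flow = 18.
By max-flow min-cut, the minimum cut capacity equals the max flow.
In the residual graph, reachable from In: {In, A, B, C, D}.
Min-cut edges: A→F (3), B→E (3), C→E (5), C→F (3), D→Eg (4); capacity 3 + 3 + 5 + 3 + 4 = 18.

18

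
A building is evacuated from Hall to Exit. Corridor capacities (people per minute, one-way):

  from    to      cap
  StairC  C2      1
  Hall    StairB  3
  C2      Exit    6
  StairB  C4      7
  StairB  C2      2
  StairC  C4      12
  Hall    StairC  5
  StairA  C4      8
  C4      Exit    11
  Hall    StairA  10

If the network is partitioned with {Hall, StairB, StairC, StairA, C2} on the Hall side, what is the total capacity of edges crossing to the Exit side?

33

Edges leaving {Hall, StairB, StairC, StairA, C2}: StairB→C4 (7), StairC→C4 (12), StairA→C4 (8), C2→Exit (6).
Cut capacity = 7 + 12 + 8 + 6 = 33.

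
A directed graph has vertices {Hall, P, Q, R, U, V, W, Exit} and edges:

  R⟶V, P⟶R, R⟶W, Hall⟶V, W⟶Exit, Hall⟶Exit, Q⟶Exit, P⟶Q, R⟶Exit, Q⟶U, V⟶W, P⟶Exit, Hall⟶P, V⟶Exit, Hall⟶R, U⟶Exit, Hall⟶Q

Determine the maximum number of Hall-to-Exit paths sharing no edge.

Assign every edge capacity 1; by Menger, the answer equals the max flow.
Path Hall→Exit (+1); total 1.
Path Hall→P→Exit (+1); total 2.
Path Hall→Q→Exit (+1); total 3.
Path Hall→R→Exit (+1); total 4.
Path Hall→V→Exit (+1); total 5.
No residual Hall→Exit path; max flow = 5.
Certifying cut of size 5: {Hall→Exit, Hall→P, Hall→Q, Hall→R, Hall→V}.

5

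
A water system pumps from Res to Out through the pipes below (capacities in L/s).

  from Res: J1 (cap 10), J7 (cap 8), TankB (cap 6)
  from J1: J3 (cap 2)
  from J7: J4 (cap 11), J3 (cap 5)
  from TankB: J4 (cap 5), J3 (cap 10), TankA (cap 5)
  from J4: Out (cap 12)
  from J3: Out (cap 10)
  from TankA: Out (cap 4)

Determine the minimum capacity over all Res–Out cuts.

16

Augment Res→J1→J3→Out: bottleneck 2, flow now 2.
Augment Res→J7→J4→Out: bottleneck 8, flow now 10.
Augment Res→TankB→J4→Out: bottleneck 4, flow now 14.
Augment Res→TankB→J3→Out: bottleneck 2, flow now 16.
No augmenting path remains; maximum flow = 16.
By max-flow min-cut, the minimum cut capacity equals the max flow.
In the residual graph, reachable from Res: {Res, J1}.
Min-cut edges: Res→J7 (8), Res→TankB (6), J1→J3 (2); capacity 8 + 6 + 2 = 16.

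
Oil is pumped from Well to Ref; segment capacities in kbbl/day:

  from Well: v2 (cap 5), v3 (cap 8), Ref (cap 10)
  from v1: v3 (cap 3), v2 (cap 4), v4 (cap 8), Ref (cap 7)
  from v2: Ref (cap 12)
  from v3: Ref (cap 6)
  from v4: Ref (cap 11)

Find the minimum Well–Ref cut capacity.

21

Augment Well→Ref: bottleneck 10, flow now 10.
Augment Well→v2→Ref: bottleneck 5, flow now 15.
Augment Well→v3→Ref: bottleneck 6, flow now 21.
No augmenting path remains; maximum flow = 21.
By max-flow min-cut, the minimum cut capacity equals the max flow.
In the residual graph, reachable from Well: {Well, v3}.
Min-cut edges: Well→v2 (5), Well→Ref (10), v3→Ref (6); capacity 5 + 10 + 6 = 21.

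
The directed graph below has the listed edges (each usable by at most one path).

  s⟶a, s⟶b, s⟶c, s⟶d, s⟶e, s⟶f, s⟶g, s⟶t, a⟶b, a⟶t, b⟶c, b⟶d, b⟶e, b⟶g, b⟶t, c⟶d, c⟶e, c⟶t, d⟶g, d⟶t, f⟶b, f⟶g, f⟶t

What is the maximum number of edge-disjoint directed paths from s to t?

6

Assign every edge capacity 1; by Menger, the answer equals the max flow.
Path s→t (+1); total 1.
Path s→a→t (+1); total 2.
Path s→b→t (+1); total 3.
Path s→c→t (+1); total 4.
Path s→d→t (+1); total 5.
Path s→f→t (+1); total 6.
No residual s→t path; max flow = 6.
Certifying cut of size 6: {s→a, s→b, s→c, s→d, s→f, s→t}.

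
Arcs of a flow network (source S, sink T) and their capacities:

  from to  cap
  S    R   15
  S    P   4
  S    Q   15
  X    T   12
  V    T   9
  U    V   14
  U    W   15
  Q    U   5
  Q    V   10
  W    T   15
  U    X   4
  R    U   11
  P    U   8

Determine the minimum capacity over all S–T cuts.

28

Augment S→Q→V→T: bottleneck 9, flow now 9.
Augment S→P→U→W→T: bottleneck 4, flow now 13.
Augment S→Q→U→W→T: bottleneck 5, flow now 18.
Augment S→R→U→W→T: bottleneck 6, flow now 24.
Augment S→R→U→X→T: bottleneck 4, flow now 28.
No augmenting path remains; maximum flow = 28.
By max-flow min-cut, the minimum cut capacity equals the max flow.
In the residual graph, reachable from S: {S, P, Q, R, U, V}.
Min-cut edges: U→W (15), U→X (4), V→T (9); capacity 15 + 4 + 9 = 28.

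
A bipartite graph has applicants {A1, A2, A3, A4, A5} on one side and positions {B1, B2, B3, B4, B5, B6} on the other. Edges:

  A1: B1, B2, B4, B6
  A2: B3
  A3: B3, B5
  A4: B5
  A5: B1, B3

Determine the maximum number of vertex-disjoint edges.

Unit-capacity flow: source→left, listed edges, right→sink; max matching = max flow.
Augmenting path A1→B1 (+1); matched 1.
Augmenting path A2→B3 (+1); matched 2.
Augmenting path A3→B5 (+1); matched 3.
Augmenting path A5→B1→A1→B2 (+1); matched 4.
No augmenting path remains; maximum matching = 4.
König certificate: {A1, A5, B3, B5} is a vertex cover of size 4 (every listed pair touches it), so no matching can be larger.

4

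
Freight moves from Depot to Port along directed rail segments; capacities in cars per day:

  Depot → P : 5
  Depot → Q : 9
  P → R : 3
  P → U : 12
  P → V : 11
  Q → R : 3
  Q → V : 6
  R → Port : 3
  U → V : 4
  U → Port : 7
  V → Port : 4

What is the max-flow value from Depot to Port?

Augment Depot→P→R→Port: bottleneck 3, flow now 3.
Augment Depot→P→U→Port: bottleneck 2, flow now 5.
Augment Depot→Q→V→Port: bottleneck 4, flow now 9.
Augment Depot→Q→R→P→U→Port: bottleneck 3, flow now 12. (uses reverse residual edge)
No augmenting path remains; maximum flow = 12.
In the residual graph, reachable from Depot: {Depot, Q, V}.
Min-cut edges: Depot→P (5), Q→R (3), V→Port (4); capacity 5 + 3 + 4 = 12.
This cut is saturated, so no flow can exceed 12.

12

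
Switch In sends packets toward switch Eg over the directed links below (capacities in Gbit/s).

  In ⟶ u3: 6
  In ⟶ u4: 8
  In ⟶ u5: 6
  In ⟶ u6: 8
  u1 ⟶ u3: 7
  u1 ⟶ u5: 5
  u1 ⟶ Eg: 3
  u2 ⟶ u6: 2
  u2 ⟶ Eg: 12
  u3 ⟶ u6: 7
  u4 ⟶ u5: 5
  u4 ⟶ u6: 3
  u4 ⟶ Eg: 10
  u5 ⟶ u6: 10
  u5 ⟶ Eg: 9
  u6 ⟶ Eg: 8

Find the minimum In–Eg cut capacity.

Augment In→u4→Eg: bottleneck 8, flow now 8.
Augment In→u5→Eg: bottleneck 6, flow now 14.
Augment In→u6→Eg: bottleneck 8, flow now 22.
No augmenting path remains; maximum flow = 22.
By max-flow min-cut, the minimum cut capacity equals the max flow.
In the residual graph, reachable from In: {In, u3, u6}.
Min-cut edges: In→u4 (8), In→u5 (6), u6→Eg (8); capacity 8 + 6 + 8 = 22.

22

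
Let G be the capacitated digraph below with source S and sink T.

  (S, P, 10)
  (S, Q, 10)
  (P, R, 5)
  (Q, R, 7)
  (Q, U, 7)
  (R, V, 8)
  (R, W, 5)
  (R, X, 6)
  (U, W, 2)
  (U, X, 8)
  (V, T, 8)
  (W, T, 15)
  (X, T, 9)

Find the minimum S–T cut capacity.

15

Augment S→P→R→V→T: bottleneck 5, flow now 5.
Augment S→Q→R→V→T: bottleneck 3, flow now 8.
Augment S→Q→R→W→T: bottleneck 4, flow now 12.
Augment S→Q→U→W→T: bottleneck 2, flow now 14.
Augment S→Q→U→X→T: bottleneck 1, flow now 15.
No augmenting path remains; maximum flow = 15.
By max-flow min-cut, the minimum cut capacity equals the max flow.
In the residual graph, reachable from S: {S, P}.
Min-cut edges: S→Q (10), P→R (5); capacity 10 + 5 = 15.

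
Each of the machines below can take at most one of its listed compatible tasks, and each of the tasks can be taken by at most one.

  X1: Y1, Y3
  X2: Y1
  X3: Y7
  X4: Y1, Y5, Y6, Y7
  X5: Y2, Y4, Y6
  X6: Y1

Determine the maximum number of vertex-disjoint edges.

5

Unit-capacity flow: source→left, listed edges, right→sink; max matching = max flow.
Augmenting path X1→Y1 (+1); matched 1.
Augmenting path X3→Y7 (+1); matched 2.
Augmenting path X4→Y5 (+1); matched 3.
Augmenting path X5→Y2 (+1); matched 4.
Augmenting path X2→Y1→X1→Y3 (+1); matched 5.
No augmenting path remains; maximum matching = 5.
König certificate: {X1, X3, X4, X5, Y1} is a vertex cover of size 5 (every listed pair touches it), so no matching can be larger.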